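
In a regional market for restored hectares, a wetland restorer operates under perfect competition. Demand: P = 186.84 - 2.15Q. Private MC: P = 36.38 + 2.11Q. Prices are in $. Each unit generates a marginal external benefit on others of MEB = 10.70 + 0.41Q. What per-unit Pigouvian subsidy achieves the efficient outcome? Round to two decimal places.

subsidy = $27.86 per unit

Social marginal cost = private MC − MEB = 25.68 + 1.70Q.
Set SMC = demand: 25.68 + 1.70Q = 186.84 - 2.15Q → Q* = 41.8597.
The Pigouvian subsidy equals MEB at Q*: 10.70 + 0.41×41.8597 = 27.8625.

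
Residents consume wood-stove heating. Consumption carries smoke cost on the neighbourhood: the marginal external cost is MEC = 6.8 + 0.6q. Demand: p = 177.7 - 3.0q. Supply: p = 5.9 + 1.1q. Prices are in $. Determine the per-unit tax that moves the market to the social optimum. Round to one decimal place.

tax = $27.9 per unit

Social marginal benefit = demand − MEC = 170.9 - 3.6q.
Set SMB = MC: 170.9 - 3.6q = 5.9 + 1.1q → q* = 35.1064.
The Pigouvian tax equals MEC at q*: 6.8 + 0.6×35.1064 = 27.8638.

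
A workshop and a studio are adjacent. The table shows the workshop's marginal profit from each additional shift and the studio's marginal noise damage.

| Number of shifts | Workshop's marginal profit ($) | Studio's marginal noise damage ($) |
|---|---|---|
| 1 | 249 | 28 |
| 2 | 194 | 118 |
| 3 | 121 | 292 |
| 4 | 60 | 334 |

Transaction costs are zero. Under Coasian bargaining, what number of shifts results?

2

Bargaining reaches the level where marginal profit last exceeds marginal noise damage.
That holds through level 2 (194 ≥ 118) but not at 3 (121 < 292).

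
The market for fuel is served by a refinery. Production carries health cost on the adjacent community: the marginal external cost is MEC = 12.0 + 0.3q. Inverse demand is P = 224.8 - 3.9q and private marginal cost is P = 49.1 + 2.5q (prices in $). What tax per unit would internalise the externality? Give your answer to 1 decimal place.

tax = $19.3 per unit

Social marginal cost = private MC + MEC = 61.1 + 2.8q.
Set SMC = demand: 61.1 + 2.8q = 224.8 - 3.9q → q* = 24.4328.
The Pigouvian tax equals MEC at q*: 12.0 + 0.3×24.4328 = 19.3298.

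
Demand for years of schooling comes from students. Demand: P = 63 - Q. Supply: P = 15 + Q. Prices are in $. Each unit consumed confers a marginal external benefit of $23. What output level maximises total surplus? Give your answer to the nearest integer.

Q* = 36

Social marginal benefit = demand + MEB = 86 - Q.
Set SMB = MC: 86 - Q = 15 + Q → Q* = 35.5000.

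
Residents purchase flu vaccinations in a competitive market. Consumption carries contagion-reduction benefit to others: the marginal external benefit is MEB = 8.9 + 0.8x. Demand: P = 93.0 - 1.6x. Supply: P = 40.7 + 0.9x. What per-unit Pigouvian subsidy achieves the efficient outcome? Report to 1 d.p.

subsidy = 37.7 per unit

Social marginal benefit = demand + MEB = 101.9 - 0.8x.
Set SMB = MC: 101.9 - 0.8x = 40.7 + 0.9x → x* = 36.0000.
The Pigouvian subsidy equals MEB at x*: 8.9 + 0.8×36.0000 = 37.7000.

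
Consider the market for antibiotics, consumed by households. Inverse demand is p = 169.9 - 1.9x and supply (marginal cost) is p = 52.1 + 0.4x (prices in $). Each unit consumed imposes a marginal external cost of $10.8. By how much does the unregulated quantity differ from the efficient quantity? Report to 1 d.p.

Market equilibrium (private): 52.1 + 0.4x = 169.9 - 1.9x → x_m = 51.2174.
Social marginal benefit = demand − MEC = 159.1 - 1.9x.
Set SMB = MC: 159.1 - 1.9x = 52.1 + 0.4x → x* = 46.5217.
Gap = |51.2174 − 46.5217| = 4.6957.

4.7 units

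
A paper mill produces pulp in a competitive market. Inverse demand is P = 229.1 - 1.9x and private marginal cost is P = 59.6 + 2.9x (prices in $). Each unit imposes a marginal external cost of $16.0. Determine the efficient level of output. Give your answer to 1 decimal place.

x* = 32.0

Social marginal cost = private MC + MEC = 75.6 + 2.9x.
Set SMC = demand: 75.6 + 2.9x = 229.1 - 1.9x → x* = 31.9792.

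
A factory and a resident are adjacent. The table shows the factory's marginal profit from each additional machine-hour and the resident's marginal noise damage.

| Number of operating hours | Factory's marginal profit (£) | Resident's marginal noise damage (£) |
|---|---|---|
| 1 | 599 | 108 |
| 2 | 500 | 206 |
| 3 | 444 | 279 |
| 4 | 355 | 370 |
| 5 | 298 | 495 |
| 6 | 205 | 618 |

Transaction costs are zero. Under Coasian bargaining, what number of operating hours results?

Bargaining reaches the level where marginal profit last exceeds marginal noise damage.
That holds through level 3 (444 ≥ 279) but not at 4 (355 < 370).

3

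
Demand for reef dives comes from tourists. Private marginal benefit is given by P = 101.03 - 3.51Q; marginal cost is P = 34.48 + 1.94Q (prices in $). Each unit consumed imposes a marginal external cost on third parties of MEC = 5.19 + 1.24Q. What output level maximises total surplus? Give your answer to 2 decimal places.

Social marginal benefit = demand − MEC = 95.84 - 4.75Q.
Set SMB = MC: 95.84 - 4.75Q = 34.48 + 1.94Q → Q* = 9.1719.

Q* = 9.17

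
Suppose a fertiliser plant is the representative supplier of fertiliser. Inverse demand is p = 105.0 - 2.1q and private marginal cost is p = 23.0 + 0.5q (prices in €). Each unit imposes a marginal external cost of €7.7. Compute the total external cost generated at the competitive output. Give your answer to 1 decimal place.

Market equilibrium (private): 23.0 + 0.5q = 105.0 - 2.1q → q_m = 31.5385.
Total external cost = MEC × q_m = 7.7 × 31.5385 = 242.8465.

€242.8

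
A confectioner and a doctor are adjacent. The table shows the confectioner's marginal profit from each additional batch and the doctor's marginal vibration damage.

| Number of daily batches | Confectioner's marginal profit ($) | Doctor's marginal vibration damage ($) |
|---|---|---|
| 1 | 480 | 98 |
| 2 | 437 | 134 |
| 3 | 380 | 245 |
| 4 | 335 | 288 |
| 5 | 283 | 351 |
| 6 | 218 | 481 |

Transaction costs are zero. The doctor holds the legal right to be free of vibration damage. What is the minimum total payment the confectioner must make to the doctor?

$765

Efficient level: marginal profit ≥ marginal vibration damage through level 4, so k* = 4.
With the doctor holding the right, the confectioner must at least compensate total damage at k*: 98 + 134 + 245 + 288 = 765.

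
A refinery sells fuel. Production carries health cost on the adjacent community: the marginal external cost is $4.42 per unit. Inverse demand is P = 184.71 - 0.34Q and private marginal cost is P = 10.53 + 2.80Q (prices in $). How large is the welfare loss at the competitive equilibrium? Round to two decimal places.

Market equilibrium (private): 10.53 + 2.80Q = 184.71 - 0.34Q → Q_m = 55.4713.
Social marginal cost = private MC + MEC = 14.95 + 2.80Q.
Set SMC = demand: 14.95 + 2.80Q = 184.71 - 0.34Q → Q* = 54.0637.
The welfare-loss triangle has base |Q_m − Q*| and height MEC(Q_m) (the vertical gap between SMC and demand is zero at Q* and MEC at Q_m).
DWL = ½ × 1.4076 × 4.4200 = 3.1108.

DWL = $3.11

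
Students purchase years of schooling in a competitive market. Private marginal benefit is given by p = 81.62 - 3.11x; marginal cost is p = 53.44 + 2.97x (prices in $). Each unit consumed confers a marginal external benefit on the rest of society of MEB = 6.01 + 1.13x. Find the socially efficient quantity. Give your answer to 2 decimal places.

Social marginal benefit = demand + MEB = 87.63 - 1.98x.
Set SMB = MC: 87.63 - 1.98x = 53.44 + 2.97x → x* = 6.9071.

x* = 6.91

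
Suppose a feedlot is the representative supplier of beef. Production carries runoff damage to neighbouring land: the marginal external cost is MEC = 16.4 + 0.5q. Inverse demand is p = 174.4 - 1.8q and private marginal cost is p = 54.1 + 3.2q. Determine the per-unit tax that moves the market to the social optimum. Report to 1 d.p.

tax = 25.8 per unit

Social marginal cost = private MC + MEC = 70.5 + 3.7q.
Set SMC = demand: 70.5 + 3.7q = 174.4 - 1.8q → q* = 18.8909.
The Pigouvian tax equals MEC at q*: 16.4 + 0.5×18.8909 = 25.8455.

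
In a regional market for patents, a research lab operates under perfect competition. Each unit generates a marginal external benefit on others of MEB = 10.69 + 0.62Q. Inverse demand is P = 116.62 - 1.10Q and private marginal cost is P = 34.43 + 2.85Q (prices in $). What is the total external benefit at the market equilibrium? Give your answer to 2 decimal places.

Market equilibrium (private): 34.43 + 2.85Q = 116.62 - 1.10Q → Q_m = 20.8076.
Total external benefit = ∫₀^{Q_m} (10.69 + 0.62Q) dQ = 10.69×20.8076 + ½×0.62×20.8076² = 356.6497.

$356.65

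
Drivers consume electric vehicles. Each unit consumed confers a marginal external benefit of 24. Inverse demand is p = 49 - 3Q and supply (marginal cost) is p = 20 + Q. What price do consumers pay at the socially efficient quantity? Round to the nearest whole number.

Social marginal benefit = demand + MEB = 73 - 3Q.
Set SMB = MC: 73 - 3Q = 20 + Q → Q* = 13.2500.
Consumer price on the demand curve at Q*: 49 − 3×13.2500 = 9.2500.

P = 9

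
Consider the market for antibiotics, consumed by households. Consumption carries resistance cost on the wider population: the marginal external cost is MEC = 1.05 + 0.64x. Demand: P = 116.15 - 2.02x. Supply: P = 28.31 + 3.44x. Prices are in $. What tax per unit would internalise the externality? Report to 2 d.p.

Social marginal benefit = demand − MEC = 115.10 - 2.66x.
Set SMB = MC: 115.10 - 2.66x = 28.31 + 3.44x → x* = 14.2279.
The Pigouvian tax equals MEC at x*: 1.05 + 0.64×14.2279 = 10.1559.

tax = $10.16 per unit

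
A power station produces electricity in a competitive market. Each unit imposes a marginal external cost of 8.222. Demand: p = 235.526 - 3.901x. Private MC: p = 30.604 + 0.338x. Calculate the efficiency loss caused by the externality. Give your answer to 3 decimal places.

Market equilibrium (private): 30.604 + 0.338x = 235.526 - 3.901x → x_m = 48.3421.
Social marginal cost = private MC + MEC = 38.826 + 0.338x.
Set SMC = demand: 38.826 + 0.338x = 235.526 - 3.901x → x* = 46.4025.
Between x* and x_m the wedge SMC − demand runs linearly from 0 to MEC(x_m), so the loss is a triangle.
DWL = ½ × 1.9396 × 8.2220 = 7.9737.

DWL = 7.974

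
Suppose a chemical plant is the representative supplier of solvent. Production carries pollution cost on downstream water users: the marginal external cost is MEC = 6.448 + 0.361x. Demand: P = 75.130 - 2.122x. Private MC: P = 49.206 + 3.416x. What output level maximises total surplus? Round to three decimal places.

Social marginal cost = private MC + MEC = 55.654 + 3.777x.
Set SMC = demand: 55.654 + 3.777x = 75.130 - 2.122x → x* = 3.3016.

x* = 3.302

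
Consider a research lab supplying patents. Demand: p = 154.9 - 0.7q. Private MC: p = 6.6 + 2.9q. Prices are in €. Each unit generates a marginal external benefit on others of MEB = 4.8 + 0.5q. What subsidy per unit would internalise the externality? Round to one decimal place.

subsidy = €29.5 per unit

Social marginal cost = private MC − MEB = 1.8 + 2.4q.
Set SMC = demand: 1.8 + 2.4q = 154.9 - 0.7q → q* = 49.3871.
The Pigouvian subsidy equals MEB at q*: 4.8 + 0.5×49.3871 = 29.4936.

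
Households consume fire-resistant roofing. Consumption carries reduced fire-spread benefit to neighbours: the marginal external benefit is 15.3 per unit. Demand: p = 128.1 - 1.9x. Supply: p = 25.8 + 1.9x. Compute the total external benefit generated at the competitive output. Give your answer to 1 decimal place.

411.9

Market equilibrium (private): 25.8 + 1.9x = 128.1 - 1.9x → x_m = 26.9211.
Total external benefit = MEB × x_m = 15.3 × 26.9211 = 411.8928.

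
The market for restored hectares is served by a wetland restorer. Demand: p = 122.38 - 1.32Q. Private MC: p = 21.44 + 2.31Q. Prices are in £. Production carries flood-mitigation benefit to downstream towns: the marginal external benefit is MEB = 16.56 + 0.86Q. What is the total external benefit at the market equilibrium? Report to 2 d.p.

Market equilibrium (private): 21.44 + 2.31Q = 122.38 - 1.32Q → Q_m = 27.8072.
Total external benefit = ∫₀^{Q_m} (16.56 + 0.86Q) dQ = 16.56×27.8072 + ½×0.86×27.8072² = 792.9806.

£792.98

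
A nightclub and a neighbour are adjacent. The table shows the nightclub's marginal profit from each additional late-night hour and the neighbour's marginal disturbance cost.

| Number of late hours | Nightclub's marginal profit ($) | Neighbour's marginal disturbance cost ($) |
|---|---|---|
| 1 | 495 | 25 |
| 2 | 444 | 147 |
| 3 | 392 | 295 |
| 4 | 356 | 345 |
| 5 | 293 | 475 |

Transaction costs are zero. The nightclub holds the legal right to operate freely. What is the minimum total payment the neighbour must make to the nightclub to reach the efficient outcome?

Left alone the nightclub would choose level 5 (marginal profit stays positive).
Efficient level: k* = 4 (marginal profit ≥ marginal disturbance cost through 4).
The neighbour must at least cover the nightclub's forgone profit from cutting 5→4: 293 = 293.

$293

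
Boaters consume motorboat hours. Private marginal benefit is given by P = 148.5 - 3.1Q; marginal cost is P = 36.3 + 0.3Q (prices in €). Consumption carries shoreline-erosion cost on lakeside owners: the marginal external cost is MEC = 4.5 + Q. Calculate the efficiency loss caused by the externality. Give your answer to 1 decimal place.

Market equilibrium (private): 36.3 + 0.3Q = 148.5 - 3.1Q → Q_m = 33.0000.
Social marginal benefit = demand − MEC = 144.0 - 4.1Q.
Set SMB = MC: 144.0 - 4.1Q = 36.3 + 0.3Q → Q* = 24.4773.
The welfare-loss triangle has base |Q_m − Q*| and height MEC(Q_m) (the vertical gap between SMB and MC is zero at Q* and MEC at Q_m).
DWL = ½ × 8.5227 × 37.5000 = 159.8006.

DWL = €159.8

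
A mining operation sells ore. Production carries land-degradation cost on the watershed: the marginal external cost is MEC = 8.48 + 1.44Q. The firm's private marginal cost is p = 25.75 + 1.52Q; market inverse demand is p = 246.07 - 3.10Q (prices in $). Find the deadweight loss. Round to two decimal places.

DWL = $491.11

Market equilibrium (private): 25.75 + 1.52Q = 246.07 - 3.10Q → Q_m = 47.6883.
Social marginal cost = private MC + MEC = 34.23 + 2.96Q.
Set SMC = demand: 34.23 + 2.96Q = 246.07 - 3.10Q → Q* = 34.9571.
Height of the DWL triangle at Q_m is SMC(Q_m) − demand(Q_m) = MEC(Q_m) = 77.1512.
DWL = ½ × 12.7312 × 77.1512 = 491.1137.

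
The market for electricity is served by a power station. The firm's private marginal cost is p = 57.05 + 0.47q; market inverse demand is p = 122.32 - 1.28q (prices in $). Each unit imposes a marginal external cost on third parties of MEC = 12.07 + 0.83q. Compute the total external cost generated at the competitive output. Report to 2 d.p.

Market equilibrium (private): 57.05 + 0.47q = 122.32 - 1.28q → q_m = 37.2971.
Total external cost = ∫₀^{q_m} (12.07 + 0.83q) dq = 12.07×37.2971 + ½×0.83×37.2971² = 1027.4716.

$1027.47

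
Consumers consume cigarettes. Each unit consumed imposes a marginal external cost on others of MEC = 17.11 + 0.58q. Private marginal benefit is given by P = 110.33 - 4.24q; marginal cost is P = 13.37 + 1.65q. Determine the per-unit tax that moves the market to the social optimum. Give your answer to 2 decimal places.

Social marginal benefit = demand − MEC = 93.22 - 4.82q.
Set SMB = MC: 93.22 - 4.82q = 13.37 + 1.65q → q* = 12.3416.
The Pigouvian tax equals MEC at q*: 17.11 + 0.58×12.3416 = 24.2681.

tax = 24.27 per unit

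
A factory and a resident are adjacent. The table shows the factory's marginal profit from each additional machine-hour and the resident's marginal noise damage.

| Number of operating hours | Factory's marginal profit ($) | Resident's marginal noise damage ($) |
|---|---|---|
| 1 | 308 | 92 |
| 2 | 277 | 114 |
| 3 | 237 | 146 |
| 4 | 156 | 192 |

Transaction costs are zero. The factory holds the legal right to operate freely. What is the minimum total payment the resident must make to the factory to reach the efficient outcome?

$156

Left alone the factory would choose level 4 (marginal profit stays positive).
Efficient level: k* = 3 (marginal profit ≥ marginal noise damage through 3).
The resident must at least cover the factory's forgone profit from cutting 4→3: 156 = 156.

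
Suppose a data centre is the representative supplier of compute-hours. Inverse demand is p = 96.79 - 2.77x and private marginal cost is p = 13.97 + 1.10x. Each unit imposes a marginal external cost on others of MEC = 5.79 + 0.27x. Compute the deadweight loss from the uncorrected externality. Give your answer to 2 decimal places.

Market equilibrium (private): 13.97 + 1.10x = 96.79 - 2.77x → x_m = 21.4005.
Social marginal cost = private MC + MEC = 19.76 + 1.37x.
Set SMC = demand: 19.76 + 1.37x = 96.79 - 2.77x → x* = 18.6063.
The loss is the area between SMC and demand from x* to x_m; with linear curves that's a triangle of height MEC(x_m).
DWL = ½ × 2.7942 × 11.5681 = 16.1618.

DWL = 16.16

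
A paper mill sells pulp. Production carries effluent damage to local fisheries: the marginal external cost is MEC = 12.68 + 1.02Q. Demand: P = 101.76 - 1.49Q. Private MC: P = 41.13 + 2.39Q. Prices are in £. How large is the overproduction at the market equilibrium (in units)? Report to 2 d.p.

Market equilibrium (private): 41.13 + 2.39Q = 101.76 - 1.49Q → Q_m = 15.6263.
Social marginal cost = private MC + MEC = 53.81 + 3.41Q.
Set SMC = demand: 53.81 + 3.41Q = 101.76 - 1.49Q → Q* = 9.7857.
Gap = |15.6263 − 9.7857| = 5.8406.

5.84 units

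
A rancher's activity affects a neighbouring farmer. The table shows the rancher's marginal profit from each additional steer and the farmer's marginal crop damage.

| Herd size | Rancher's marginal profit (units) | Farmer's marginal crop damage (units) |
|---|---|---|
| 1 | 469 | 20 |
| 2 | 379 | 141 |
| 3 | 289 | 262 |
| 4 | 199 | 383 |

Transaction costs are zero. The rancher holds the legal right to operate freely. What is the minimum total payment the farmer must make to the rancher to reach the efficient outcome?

Left alone the rancher would choose level 4 (marginal profit stays positive).
Efficient level: k* = 3 (marginal profit ≥ marginal crop damage through 3).
The farmer must at least cover the rancher's forgone profit from cutting 4→3: 199 = 199.

199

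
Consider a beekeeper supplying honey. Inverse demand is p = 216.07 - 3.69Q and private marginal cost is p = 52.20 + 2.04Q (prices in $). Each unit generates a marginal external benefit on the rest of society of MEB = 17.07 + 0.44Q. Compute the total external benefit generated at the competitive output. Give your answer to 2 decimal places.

Market equilibrium (private): 52.20 + 2.04Q = 216.07 - 3.69Q → Q_m = 28.5986.
Total external benefit = ∫₀^{Q_m} (17.07 + 0.44Q) dQ = 17.07×28.5986 + ½×0.44×28.5986² = 668.1117.

$668.11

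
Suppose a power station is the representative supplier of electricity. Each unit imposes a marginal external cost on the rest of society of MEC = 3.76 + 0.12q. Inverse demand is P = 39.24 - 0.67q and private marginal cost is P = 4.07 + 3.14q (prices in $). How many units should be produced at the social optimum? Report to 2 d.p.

q* = 7.99

Social marginal cost = private MC + MEC = 7.83 + 3.26q.
Set SMC = demand: 7.83 + 3.26q = 39.24 - 0.67q → q* = 7.9924.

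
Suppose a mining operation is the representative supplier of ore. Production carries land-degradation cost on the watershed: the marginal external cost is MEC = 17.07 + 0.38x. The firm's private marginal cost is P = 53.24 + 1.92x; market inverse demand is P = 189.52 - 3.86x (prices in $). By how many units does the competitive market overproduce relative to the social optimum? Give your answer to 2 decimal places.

4.23 units

Market equilibrium (private): 53.24 + 1.92x = 189.52 - 3.86x → x_m = 23.5779.
Social marginal cost = private MC + MEC = 70.31 + 2.30x.
Set SMC = demand: 70.31 + 2.30x = 189.52 - 3.86x → x* = 19.3523.
Gap = |23.5779 − 19.3523| = 4.2256.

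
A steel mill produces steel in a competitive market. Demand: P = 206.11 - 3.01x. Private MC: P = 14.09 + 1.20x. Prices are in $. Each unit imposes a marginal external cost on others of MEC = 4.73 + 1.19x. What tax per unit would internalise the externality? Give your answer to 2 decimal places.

Social marginal cost = private MC + MEC = 18.82 + 2.39x.
Set SMC = demand: 18.82 + 2.39x = 206.11 - 3.01x → x* = 34.6833.
The Pigouvian tax equals MEC at x*: 4.73 + 1.19×34.6833 = 46.0031.

tax = $46.00 per unit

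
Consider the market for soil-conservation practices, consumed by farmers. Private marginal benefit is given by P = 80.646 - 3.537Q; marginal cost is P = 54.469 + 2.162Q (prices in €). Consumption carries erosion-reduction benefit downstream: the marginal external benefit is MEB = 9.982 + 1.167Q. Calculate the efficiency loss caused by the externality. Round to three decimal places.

Market equilibrium (private): 54.469 + 2.162Q = 80.646 - 3.537Q → Q_m = 4.5933.
Social marginal benefit = demand + MEB = 90.628 - 2.370Q.
Set SMB = MC: 90.628 - 2.370Q = 54.469 + 2.162Q → Q* = 7.9786.
Height of the DWL triangle at Q_m is SMB(Q_m) − MC(Q_m) = MEB(Q_m) = 15.3423.
DWL = ½ × 3.3853 × 15.3423 = 25.9691.

DWL = €25.969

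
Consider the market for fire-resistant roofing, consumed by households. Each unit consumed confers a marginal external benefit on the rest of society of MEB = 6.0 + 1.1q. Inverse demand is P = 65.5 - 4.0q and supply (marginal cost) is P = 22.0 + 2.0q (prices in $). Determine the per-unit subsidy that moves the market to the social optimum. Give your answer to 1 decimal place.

Social marginal benefit = demand + MEB = 71.5 - 2.9q.
Set SMB = MC: 71.5 - 2.9q = 22.0 + 2.0q → q* = 10.1020.
The Pigouvian subsidy equals MEB at q*: 6.0 + 1.1×10.1020 = 17.1122.

subsidy = $17.1 per unit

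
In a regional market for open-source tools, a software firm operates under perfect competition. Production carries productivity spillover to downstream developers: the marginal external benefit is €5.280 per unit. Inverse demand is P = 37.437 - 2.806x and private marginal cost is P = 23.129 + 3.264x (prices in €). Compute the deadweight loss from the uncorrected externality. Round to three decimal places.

DWL = €2.296

Market equilibrium (private): 23.129 + 3.264x = 37.437 - 2.806x → x_m = 2.3572.
Social marginal cost = private MC − MEB = 17.849 + 3.264x.
Set SMC = demand: 17.849 + 3.264x = 37.437 - 2.806x → x* = 3.2270.
Between x* and x_m the wedge demand − SMC runs linearly from 0 to MEB(x_m), so the loss is a triangle.
DWL = ½ × 0.8698 × 5.2800 = 2.2963.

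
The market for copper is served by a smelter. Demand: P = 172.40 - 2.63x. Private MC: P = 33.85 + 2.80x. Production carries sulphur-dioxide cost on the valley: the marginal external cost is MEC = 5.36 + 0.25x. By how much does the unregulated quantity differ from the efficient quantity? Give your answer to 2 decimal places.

2.07 units

Market equilibrium (private): 33.85 + 2.80x = 172.40 - 2.63x → x_m = 25.5157.
Social marginal cost = private MC + MEC = 39.21 + 3.05x.
Set SMC = demand: 39.21 + 3.05x = 172.40 - 2.63x → x* = 23.4489.
Gap = |25.5157 − 23.4489| = 2.0668.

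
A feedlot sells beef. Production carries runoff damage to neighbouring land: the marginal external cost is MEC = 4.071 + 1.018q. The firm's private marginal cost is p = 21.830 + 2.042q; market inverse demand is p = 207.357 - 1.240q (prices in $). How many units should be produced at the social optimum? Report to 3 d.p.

q* = 42.199

Social marginal cost = private MC + MEC = 25.901 + 3.060q.
Set SMC = demand: 25.901 + 3.060q = 207.357 - 1.240q → q* = 42.1991.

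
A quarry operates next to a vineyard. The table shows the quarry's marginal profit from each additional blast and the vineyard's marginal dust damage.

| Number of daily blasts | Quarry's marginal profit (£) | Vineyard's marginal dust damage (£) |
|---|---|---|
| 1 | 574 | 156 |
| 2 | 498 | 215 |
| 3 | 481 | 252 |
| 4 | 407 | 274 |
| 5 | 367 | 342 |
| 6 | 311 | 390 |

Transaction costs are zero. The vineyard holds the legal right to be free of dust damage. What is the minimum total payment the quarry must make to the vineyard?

£1239

Efficient level: marginal profit ≥ marginal dust damage through level 5, so k* = 5.
With the vineyard holding the right, the quarry must at least compensate total damage at k*: 156 + 215 + 252 + 274 + 342 = 1239.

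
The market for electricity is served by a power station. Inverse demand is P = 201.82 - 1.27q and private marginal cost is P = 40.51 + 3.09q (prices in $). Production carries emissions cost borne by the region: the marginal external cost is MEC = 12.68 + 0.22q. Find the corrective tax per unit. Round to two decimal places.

Social marginal cost = private MC + MEC = 53.19 + 3.31q.
Set SMC = demand: 53.19 + 3.31q = 201.82 - 1.27q → q* = 32.4520.
The Pigouvian tax equals MEC at q*: 12.68 + 0.22×32.4520 = 19.8194.

tax = $19.82 per unit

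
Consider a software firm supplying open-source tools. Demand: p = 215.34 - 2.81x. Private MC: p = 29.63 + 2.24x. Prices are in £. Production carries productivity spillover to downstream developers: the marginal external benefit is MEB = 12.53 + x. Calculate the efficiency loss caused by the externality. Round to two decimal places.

DWL = £300.11

Market equilibrium (private): 29.63 + 2.24x = 215.34 - 2.81x → x_m = 36.7743.
Social marginal cost = private MC − MEB = 17.10 + 1.24x.
Set SMC = demand: 17.10 + 1.24x = 215.34 - 2.81x → x* = 48.9481.
Between x* and x_m the wedge demand − SMC runs linearly from 0 to MEB(x_m), so the loss is a triangle.
DWL = ½ × 12.1738 × 49.3043 = 300.1103.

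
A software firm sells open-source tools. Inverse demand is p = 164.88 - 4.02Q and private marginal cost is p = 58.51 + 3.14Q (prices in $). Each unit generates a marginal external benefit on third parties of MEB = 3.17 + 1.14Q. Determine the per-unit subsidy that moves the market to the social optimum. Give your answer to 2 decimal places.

subsidy = $23.91 per unit

Social marginal cost = private MC − MEB = 55.34 + 2.00Q.
Set SMC = demand: 55.34 + 2.00Q = 164.88 - 4.02Q → Q* = 18.1960.
The Pigouvian subsidy equals MEB at Q*: 3.17 + 1.14×18.1960 = 23.9134.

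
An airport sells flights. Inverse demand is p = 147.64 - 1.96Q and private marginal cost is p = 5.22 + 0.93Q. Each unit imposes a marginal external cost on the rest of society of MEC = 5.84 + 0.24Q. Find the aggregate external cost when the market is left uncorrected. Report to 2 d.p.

Market equilibrium (private): 5.22 + 0.93Q = 147.64 - 1.96Q → Q_m = 49.2803.
Total external cost = ∫₀^{Q_m} (5.84 + 0.24Q) dQ = 5.84×49.2803 + ½×0.24×49.2803² = 579.2227.

579.22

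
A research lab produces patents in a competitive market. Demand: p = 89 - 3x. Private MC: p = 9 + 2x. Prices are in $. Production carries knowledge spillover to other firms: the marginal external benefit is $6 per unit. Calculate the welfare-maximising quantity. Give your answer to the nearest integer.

Social marginal cost = private MC − MEB = 3 + 2x.
Set SMC = demand: 3 + 2x = 89 - 3x → x* = 17.2000.

x* = 17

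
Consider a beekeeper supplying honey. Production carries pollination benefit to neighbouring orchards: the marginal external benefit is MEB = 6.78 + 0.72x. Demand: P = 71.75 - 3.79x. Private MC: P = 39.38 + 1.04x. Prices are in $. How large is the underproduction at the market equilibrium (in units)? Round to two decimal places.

2.82 units

Market equilibrium (private): 39.38 + 1.04x = 71.75 - 3.79x → x_m = 6.7019.
Social marginal cost = private MC − MEB = 32.60 + 0.32x.
Set SMC = demand: 32.60 + 0.32x = 71.75 - 3.79x → x* = 9.5255.
Gap = |6.7019 − 9.5255| = 2.8236.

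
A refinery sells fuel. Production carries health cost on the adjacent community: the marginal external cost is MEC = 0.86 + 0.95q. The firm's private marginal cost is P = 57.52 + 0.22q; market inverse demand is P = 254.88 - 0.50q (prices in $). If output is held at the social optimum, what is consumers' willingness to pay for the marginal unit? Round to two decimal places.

Social marginal cost = private MC + MEC = 58.38 + 1.17q.
Set SMC = demand: 58.38 + 1.17q = 254.88 - 0.50q → q* = 117.6647.
Consumer price on the demand curve at q*: 254.88 − 0.50×117.6647 = 196.0477.

P = $196.05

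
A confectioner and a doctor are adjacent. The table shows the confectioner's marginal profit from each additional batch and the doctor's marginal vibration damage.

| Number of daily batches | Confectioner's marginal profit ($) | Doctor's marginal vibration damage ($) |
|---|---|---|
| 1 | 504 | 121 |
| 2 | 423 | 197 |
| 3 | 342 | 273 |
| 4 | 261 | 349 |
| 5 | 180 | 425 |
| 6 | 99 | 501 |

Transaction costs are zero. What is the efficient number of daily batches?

Bargaining reaches the level where marginal profit last exceeds marginal vibration damage.
That holds through level 3 (342 ≥ 273) but not at 4 (261 < 349).

3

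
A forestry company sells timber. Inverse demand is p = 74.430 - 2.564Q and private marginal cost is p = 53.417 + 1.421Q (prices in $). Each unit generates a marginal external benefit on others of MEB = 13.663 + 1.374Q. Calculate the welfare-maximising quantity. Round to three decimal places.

Q* = 13.281

Social marginal cost = private MC − MEB = 39.754 + 0.047Q.
Set SMC = demand: 39.754 + 0.047Q = 74.430 - 2.564Q → Q* = 13.2807.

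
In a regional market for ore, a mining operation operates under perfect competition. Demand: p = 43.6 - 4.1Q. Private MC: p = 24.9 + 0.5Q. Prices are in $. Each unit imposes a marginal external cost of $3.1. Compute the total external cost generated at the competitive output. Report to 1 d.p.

Market equilibrium (private): 24.9 + 0.5Q = 43.6 - 4.1Q → Q_m = 4.0652.
Total external cost = MEC × Q_m = 3.1 × 4.0652 = 12.6021.

$12.6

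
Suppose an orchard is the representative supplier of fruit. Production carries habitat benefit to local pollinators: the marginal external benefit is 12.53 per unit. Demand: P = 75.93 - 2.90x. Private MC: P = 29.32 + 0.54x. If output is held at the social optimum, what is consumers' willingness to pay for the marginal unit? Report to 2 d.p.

P = 26.07

Social marginal cost = private MC − MEB = 16.79 + 0.54x.
Set SMC = demand: 16.79 + 0.54x = 75.93 - 2.90x → x* = 17.1919.
Consumer price on the demand curve at x*: 75.93 − 2.90×17.1919 = 26.0735.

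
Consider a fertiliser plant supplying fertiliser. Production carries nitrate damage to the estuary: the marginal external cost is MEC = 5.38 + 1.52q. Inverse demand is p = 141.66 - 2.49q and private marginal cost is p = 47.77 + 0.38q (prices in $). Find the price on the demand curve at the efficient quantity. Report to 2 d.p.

Social marginal cost = private MC + MEC = 53.15 + 1.90q.
Set SMC = demand: 53.15 + 1.90q = 141.66 - 2.49q → q* = 20.1617.
Consumer price on the demand curve at q*: 141.66 − 2.49×20.1617 = 91.4574.

P = $91.46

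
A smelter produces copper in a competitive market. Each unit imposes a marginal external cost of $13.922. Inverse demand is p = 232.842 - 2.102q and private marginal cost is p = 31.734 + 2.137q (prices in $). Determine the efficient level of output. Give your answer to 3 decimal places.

q* = 44.158

Social marginal cost = private MC + MEC = 45.656 + 2.137q.
Set SMC = demand: 45.656 + 2.137q = 232.842 - 2.102q → q* = 44.1581.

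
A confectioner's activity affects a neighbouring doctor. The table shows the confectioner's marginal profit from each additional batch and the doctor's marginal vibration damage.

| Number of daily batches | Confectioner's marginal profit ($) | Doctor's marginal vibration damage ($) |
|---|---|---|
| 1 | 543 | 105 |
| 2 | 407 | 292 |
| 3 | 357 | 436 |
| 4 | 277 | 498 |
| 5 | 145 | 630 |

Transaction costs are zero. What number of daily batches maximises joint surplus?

Bargaining reaches the level where marginal profit last exceeds marginal vibration damage.
That holds through level 2 (407 ≥ 292) but not at 3 (357 < 436).

2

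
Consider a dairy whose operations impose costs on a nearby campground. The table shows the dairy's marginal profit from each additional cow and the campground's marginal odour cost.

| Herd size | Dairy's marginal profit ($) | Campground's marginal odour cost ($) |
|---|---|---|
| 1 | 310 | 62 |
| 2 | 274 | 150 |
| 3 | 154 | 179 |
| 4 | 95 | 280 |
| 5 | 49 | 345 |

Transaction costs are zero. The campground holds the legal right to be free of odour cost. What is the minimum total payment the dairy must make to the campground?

$212

Efficient level: marginal profit ≥ marginal odour cost through level 2, so k* = 2.
With the campground holding the right, the dairy must at least compensate total damage at k*: 62 + 150 = 212.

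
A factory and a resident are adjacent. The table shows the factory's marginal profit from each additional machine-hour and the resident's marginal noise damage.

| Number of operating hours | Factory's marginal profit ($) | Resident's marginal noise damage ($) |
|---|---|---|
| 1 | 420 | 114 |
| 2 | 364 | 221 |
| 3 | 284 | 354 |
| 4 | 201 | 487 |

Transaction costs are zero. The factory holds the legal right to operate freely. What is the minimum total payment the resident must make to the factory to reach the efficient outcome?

$485

Left alone the factory would choose level 4 (marginal profit stays positive).
Efficient level: k* = 2 (marginal profit ≥ marginal noise damage through 2).
The resident must at least cover the factory's forgone profit from cutting 4→2: 284 + 201 = 485.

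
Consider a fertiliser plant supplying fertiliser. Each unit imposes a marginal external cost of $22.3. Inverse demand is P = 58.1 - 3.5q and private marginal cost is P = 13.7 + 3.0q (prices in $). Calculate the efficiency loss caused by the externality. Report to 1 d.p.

Market equilibrium (private): 13.7 + 3.0q = 58.1 - 3.5q → q_m = 6.8308.
Social marginal cost = private MC + MEC = 36.0 + 3.0q.
Set SMC = demand: 36.0 + 3.0q = 58.1 - 3.5q → q* = 3.4000.
The welfare-loss triangle has base |q_m − q*| and height MEC(q_m) (the vertical gap between SMC and demand is zero at q* and MEC at q_m).
DWL = ½ × 3.4308 × 22.3000 = 38.2534.

DWL = $38.3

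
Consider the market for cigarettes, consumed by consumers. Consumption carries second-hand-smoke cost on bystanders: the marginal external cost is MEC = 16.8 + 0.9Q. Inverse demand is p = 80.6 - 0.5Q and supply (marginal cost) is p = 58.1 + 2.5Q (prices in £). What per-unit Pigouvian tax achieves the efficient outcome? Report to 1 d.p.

Social marginal benefit = demand − MEC = 63.8 - 1.4Q.
Set SMB = MC: 63.8 - 1.4Q = 58.1 + 2.5Q → Q* = 1.4615.
The Pigouvian tax equals MEC at Q*: 16.8 + 0.9×1.4615 = 18.1154.

tax = £18.1 per unit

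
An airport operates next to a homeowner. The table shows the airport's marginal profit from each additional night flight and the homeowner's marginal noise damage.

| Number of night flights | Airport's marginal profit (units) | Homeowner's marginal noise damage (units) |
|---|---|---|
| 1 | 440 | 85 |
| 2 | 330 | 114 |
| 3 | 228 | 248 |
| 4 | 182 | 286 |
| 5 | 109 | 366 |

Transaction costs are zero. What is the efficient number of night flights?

Bargaining reaches the level where marginal profit last exceeds marginal noise damage.
That holds through level 2 (330 ≥ 114) but not at 3 (228 < 248).

2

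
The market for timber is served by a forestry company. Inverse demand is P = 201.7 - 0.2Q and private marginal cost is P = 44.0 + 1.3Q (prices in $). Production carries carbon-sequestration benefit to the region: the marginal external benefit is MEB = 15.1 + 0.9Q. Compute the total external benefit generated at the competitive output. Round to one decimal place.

$6561.4

Market equilibrium (private): 44.0 + 1.3Q = 201.7 - 0.2Q → Q_m = 105.1333.
Total external benefit = ∫₀^{Q_m} (15.1 + 0.9Q) dQ = 15.1×105.1333 + ½×0.9×105.1333² = 6561.3677.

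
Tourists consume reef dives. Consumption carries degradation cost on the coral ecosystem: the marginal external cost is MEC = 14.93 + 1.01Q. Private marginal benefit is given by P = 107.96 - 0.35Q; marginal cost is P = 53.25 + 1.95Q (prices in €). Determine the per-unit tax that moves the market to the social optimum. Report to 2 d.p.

Social marginal benefit = demand − MEC = 93.03 - 1.36Q.
Set SMB = MC: 93.03 - 1.36Q = 53.25 + 1.95Q → Q* = 12.0181.
The Pigouvian tax equals MEC at Q*: 14.93 + 1.01×12.0181 = 27.0683.

tax = €27.07 per unit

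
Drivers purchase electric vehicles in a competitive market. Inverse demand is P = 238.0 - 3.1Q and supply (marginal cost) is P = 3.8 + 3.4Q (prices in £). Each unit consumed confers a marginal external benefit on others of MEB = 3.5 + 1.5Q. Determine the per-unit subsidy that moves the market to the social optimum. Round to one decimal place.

subsidy = £74.8 per unit

Social marginal benefit = demand + MEB = 241.5 - 1.6Q.
Set SMB = MC: 241.5 - 1.6Q = 3.8 + 3.4Q → Q* = 47.5400.
The Pigouvian subsidy equals MEB at Q*: 3.5 + 1.5×47.5400 = 74.8100.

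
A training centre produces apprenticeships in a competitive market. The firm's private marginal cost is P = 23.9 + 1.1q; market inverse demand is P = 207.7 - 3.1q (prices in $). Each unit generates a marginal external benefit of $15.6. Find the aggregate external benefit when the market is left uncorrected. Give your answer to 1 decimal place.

Market equilibrium (private): 23.9 + 1.1q = 207.7 - 3.1q → q_m = 43.7619.
Total external benefit = MEB × q_m = 15.6 × 43.7619 = 682.6856.

$682.7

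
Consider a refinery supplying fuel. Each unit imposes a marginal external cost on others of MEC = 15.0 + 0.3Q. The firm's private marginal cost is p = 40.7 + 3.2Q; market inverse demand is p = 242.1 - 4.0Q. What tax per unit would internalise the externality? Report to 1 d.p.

tax = 22.5 per unit

Social marginal cost = private MC + MEC = 55.7 + 3.5Q.
Set SMC = demand: 55.7 + 3.5Q = 242.1 - 4.0Q → Q* = 24.8533.
The Pigouvian tax equals MEC at Q*: 15.0 + 0.3×24.8533 = 22.4560.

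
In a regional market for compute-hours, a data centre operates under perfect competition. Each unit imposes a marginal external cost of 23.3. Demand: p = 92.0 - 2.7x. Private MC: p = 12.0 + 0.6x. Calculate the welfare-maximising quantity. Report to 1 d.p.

x* = 17.2

Social marginal cost = private MC + MEC = 35.3 + 0.6x.
Set SMC = demand: 35.3 + 0.6x = 92.0 - 2.7x → x* = 17.1818.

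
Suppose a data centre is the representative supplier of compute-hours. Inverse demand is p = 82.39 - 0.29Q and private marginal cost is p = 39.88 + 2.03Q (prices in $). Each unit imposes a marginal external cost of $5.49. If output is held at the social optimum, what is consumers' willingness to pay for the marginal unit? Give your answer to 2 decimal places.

P = $77.76

Social marginal cost = private MC + MEC = 45.37 + 2.03Q.
Set SMC = demand: 45.37 + 2.03Q = 82.39 - 0.29Q → Q* = 15.9569.
Consumer price on the demand curve at Q*: 82.39 − 0.29×15.9569 = 77.7625.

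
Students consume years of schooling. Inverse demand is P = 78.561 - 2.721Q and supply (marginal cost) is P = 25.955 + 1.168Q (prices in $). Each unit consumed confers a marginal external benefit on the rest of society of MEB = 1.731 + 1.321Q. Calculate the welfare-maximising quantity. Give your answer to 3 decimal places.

Q* = 21.159

Social marginal benefit = demand + MEB = 80.292 - 1.400Q.
Set SMB = MC: 80.292 - 1.400Q = 25.955 + 1.168Q → Q* = 21.1593.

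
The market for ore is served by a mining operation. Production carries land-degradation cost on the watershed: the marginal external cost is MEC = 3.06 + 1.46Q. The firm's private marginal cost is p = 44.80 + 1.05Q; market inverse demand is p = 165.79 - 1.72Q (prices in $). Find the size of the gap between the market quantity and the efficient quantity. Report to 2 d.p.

15.80 units

Market equilibrium (private): 44.80 + 1.05Q = 165.79 - 1.72Q → Q_m = 43.6787.
Social marginal cost = private MC + MEC = 47.86 + 2.51Q.
Set SMC = demand: 47.86 + 2.51Q = 165.79 - 1.72Q → Q* = 27.8794.
Gap = |43.6787 − 27.8794| = 15.7993.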